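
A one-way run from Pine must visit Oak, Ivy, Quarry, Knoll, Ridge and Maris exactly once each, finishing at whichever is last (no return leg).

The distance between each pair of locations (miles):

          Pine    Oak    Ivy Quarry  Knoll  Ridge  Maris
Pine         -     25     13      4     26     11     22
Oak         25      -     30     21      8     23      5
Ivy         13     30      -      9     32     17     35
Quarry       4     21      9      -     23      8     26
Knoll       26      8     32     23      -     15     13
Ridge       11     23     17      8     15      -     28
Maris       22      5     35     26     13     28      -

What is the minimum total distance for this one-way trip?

Minimum one-way distance = 58 miles.

There are 6! = 720 possible orderings.
Pine→Oak→Ivy→Quarry→Knoll→Ridge→Maris: 25+30+9+23+15+28 = 130
Pine→Oak→Ivy→Quarry→Knoll→Maris→Ridge: 25+30+9+23+13+28 = 128
Pine→Oak→Ivy→Quarry→Ridge→Knoll→Maris: 25+30+9+8+15+13 = 100
Pine→Oak→Ivy→Quarry→Ridge→Maris→Knoll: 25+30+9+8+28+13 = 113
Pine→Oak→Ivy→Quarry→Maris→Knoll→Ridge: 25+30+9+26+13+15 = 118
Pine→Oak→Ivy→Quarry→Maris→Ridge→Knoll: 25+30+9+26+28+15 = 133
Pine→Oak→Ivy→Knoll→Quarry→Ridge→Maris: 25+30+32+23+8+28 = 146
Pine→Oak→Ivy→Knoll→Quarry→Maris→Ridge: 25+30+32+23+26+28 = 164
… (712 more)
Pine→Ivy→Quarry→Ridge→Knoll→Oak→Maris: 13+9+8+15+8+5 = 58  ← best
The minimum is 58.
One shortest path: Pine → Ivy → Quarry → Ridge → Knoll → Oak → Maris.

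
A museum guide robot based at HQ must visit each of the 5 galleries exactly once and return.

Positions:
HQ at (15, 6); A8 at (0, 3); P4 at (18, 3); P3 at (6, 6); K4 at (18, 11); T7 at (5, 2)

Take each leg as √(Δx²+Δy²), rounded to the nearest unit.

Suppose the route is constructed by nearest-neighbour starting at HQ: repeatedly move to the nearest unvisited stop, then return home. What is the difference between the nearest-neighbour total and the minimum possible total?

From HQ: P4=4, K4=6, P3=9, T7=11, A8=15 → choose P4 (4).
From P4: K4=8, P3=12, T7=13, A8=18 → choose K4 (8).
From K4: P3=13, T7=16, A8=20 → choose P3 (13).
From P3: T7=4, A8=7 → choose T7 (4).
From T7: A8=5 → choose A8 (5).
NN route HQ → P4 → K4 → P3 → T7 → A8 → HQ costs 49.
Optimal: HQ → P4 → K4 → P3 → A8 → T7 → HQ costs 48 (by enumerating all 60 distinct tours).
Excess = 49 − 48 = 1.

The nearest-neighbour route is 1 longer than optimal.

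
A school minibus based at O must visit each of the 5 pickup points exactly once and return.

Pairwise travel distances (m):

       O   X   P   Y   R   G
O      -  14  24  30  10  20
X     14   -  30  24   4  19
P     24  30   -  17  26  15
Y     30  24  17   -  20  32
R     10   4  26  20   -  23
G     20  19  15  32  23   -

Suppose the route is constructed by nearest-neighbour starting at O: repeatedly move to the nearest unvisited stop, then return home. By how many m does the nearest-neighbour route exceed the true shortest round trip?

From O: R=10, X=14, G=20, P=24, Y=30 → choose R (10).
From R: X=4, Y=20, G=23, P=26 → choose X (4).
From X: G=19, Y=24, P=30 → choose G (19).
From G: P=15, Y=32 → choose P (15).
From P: Y=17 → choose Y (17).
NN route O → R → X → G → P → Y → O costs 95.
Optimal: O → X → R → Y → P → G → O costs 90 (by enumerating all 60 distinct tours).
Excess = 95 − 90 = 5.

Excess over optimum: 5 m.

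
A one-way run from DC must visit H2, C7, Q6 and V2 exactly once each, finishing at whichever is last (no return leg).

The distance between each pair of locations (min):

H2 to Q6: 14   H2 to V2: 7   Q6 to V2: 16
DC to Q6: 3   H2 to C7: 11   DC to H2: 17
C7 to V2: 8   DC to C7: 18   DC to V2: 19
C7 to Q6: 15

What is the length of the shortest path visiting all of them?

Minimum one-way distance = 32 min.

There are 4! = 24 possible orderings.
DC→H2→C7→Q6→V2: 17+11+15+16 = 59
DC→H2→C7→V2→Q6: 17+11+8+16 = 52
DC→H2→Q6→C7→V2: 17+14+15+8 = 54
DC→H2→Q6→V2→C7: 17+14+16+8 = 55
DC→H2→V2→C7→Q6: 17+7+8+15 = 47
DC→H2→V2→Q6→C7: 17+7+16+15 = 55
DC→C7→H2→Q6→V2: 18+11+14+16 = 59
DC→C7→H2→V2→Q6: 18+11+7+16 = 52
DC→C7→Q6→H2→V2: 18+15+14+7 = 54
DC→C7→Q6→V2→H2: 18+15+16+7 = 56
DC→C7→V2→H2→Q6: 18+8+7+14 = 47
DC→C7→V2→Q6→H2: 18+8+16+14 = 56
DC→Q6→H2→C7→V2: 3+14+11+8 = 36
DC→Q6→H2→V2→C7: 3+14+7+8 = 32
… (10 more)
The minimum is 32.
One shortest path: DC → Q6 → H2 → V2 → C7.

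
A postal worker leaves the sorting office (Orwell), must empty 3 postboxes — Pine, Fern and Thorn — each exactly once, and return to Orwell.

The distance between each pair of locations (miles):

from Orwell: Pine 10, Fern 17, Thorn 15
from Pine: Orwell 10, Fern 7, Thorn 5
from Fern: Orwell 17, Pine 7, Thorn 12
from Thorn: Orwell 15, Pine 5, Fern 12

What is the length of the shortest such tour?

Orwell → Pine → Fern → Thorn → Orwell: 10+7+12+15 = 44
Orwell → Pine → Thorn → Fern → Orwell: 10+5+12+17 = 44
Orwell → Fern → Pine → Thorn → Orwell: 17+7+5+15 = 44
The minimum is 44.
One optimal route: Orwell → Pine → Fern → Thorn → Orwell (or its reverse).

44 miles — the shortest possible round trip.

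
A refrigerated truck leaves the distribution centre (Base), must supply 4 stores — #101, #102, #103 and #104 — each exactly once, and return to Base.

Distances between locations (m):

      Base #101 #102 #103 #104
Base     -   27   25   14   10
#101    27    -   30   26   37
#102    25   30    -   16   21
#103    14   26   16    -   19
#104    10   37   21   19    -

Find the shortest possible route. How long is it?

Minimum total distance: 100 m.

Base → #101 → #102 → #103 → #104 → Base: 27+30+16+19+10 = 102
Base → #101 → #102 → #104 → #103 → Base: 27+30+21+19+14 = 111
Base → #101 → #103 → #102 → #104 → Base: 27+26+16+21+10 = 100
Base → #101 → #103 → #104 → #102 → Base: 27+26+19+21+25 = 118
Base → #101 → #104 → #102 → #103 → Base: 27+37+21+16+14 = 115
Base → #101 → #104 → #103 → #102 → Base: 27+37+19+16+25 = 124
Base → #102 → #101 → #103 → #104 → Base: 25+30+26+19+10 = 110
Base → #102 → #101 → #104 → #103 → Base: 25+30+37+19+14 = 125
Base → #102 → #103 → #101 → #104 → Base: 25+16+26+37+10 = 114
Base → #102 → #104 → #101 → #103 → Base: 25+21+37+26+14 = 123
Base → #103 → #101 → #102 → #104 → Base: 14+26+30+21+10 = 101
Base → #103 → #102 → #101 → #104 → Base: 14+16+30+37+10 = 107
The minimum is 100.
One optimal route: Base → #101 → #103 → #102 → #104 → Base (or its reverse).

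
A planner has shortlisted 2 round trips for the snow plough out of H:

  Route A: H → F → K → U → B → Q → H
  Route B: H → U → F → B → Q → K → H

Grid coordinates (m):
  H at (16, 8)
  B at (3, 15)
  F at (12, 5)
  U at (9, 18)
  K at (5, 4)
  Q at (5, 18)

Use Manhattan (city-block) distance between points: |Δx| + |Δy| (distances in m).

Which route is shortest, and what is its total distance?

Shortest is Route A, total 68 m.

Route A: 7 + 8 + 18 + 9 + 5 + 21 = 68
Route B: 17 + 16 + 19 + 5 + 14 + 15 = 86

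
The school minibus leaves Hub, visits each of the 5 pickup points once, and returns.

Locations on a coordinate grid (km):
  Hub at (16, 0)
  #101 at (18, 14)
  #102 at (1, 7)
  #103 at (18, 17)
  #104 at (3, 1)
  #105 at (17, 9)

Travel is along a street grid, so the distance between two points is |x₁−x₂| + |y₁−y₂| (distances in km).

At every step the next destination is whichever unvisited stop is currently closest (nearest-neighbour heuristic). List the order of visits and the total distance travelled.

At Hub the remaining stops are #105 10, #104 14, #101 16, #103 19, #102 22; go to #105.
At #105 the remaining stops are #101 6, #103 9, #102 18, #104 22; go to #101.
At #101 the remaining stops are #103 3, #102 24, #104 28; go to #103.
At #103 the remaining stops are #102 27, #104 31; go to #102.
At #102 the remaining stops are #104 8; go to #104.
Return #104→Hub: 14.
Total = 10 + 6 + 3 + 27 + 8 + 14 = 68.

Total distance 68 km via the nearest-neighbour route Hub → #105 → #101 → #103 → #102 → #104 → Hub.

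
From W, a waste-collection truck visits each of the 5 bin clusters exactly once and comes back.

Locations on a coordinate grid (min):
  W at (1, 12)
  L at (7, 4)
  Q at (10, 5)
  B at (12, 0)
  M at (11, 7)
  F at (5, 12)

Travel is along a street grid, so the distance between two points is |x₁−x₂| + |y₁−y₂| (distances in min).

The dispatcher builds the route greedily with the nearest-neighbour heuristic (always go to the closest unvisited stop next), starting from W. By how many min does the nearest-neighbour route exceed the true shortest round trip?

4 min longer than the optimal tour.

From W: F=4, L=14, M=15, Q=16, B=23 → choose F (4).
From F: L=10, M=11, Q=12, B=19 → choose L (10).
From L: Q=4, M=7, B=9 → choose Q (4).
From Q: M=3, B=7 → choose M (3).
From M: B=8 → choose B (8).
NN route W → F → L → Q → M → B → W costs 52.
Optimal: W → L → Q → B → M → F → W costs 48 (by enumerating all 60 distinct tours).
Excess = 52 − 48 = 4.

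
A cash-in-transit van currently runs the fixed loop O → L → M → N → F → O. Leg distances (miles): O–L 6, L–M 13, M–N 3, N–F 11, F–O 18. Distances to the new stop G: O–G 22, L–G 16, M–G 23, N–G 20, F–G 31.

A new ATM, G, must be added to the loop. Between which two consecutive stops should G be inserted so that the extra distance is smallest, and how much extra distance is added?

Minimum extra distance: 26 miles, inserting G between L and M.

Insertion cost between consecutive stops i–j is d(i,G) + d(G,j) − d(i,j):
  between O and L: 22 + 16 − 6 = 32
  between L and M: 16 + 23 − 13 = 26
  between M and N: 23 + 20 − 3 = 40
  between N and F: 20 + 31 − 11 = 40
  between F and O: 31 + 22 − 18 = 35
Cheapest insertion is between L and M, adding 26.
New total = 51 + 26 = 77.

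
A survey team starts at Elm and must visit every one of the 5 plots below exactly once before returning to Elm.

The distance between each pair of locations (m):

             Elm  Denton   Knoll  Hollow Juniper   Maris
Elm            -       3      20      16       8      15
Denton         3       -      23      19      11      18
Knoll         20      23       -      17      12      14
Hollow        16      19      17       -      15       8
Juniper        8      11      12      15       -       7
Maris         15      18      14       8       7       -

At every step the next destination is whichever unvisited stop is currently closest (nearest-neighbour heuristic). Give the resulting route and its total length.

At Elm the remaining stops are Denton 3, Juniper 8, Maris 15, Hollow 16, Knoll 20; go to Denton.
At Denton the remaining stops are Juniper 11, Maris 18, Hollow 19, Knoll 23; go to Juniper.
At Juniper the remaining stops are Maris 7, Knoll 12, Hollow 15; go to Maris.
At Maris the remaining stops are Hollow 8, Knoll 14; go to Hollow.
At Hollow the remaining stops are Knoll 17; go to Knoll.
Return Knoll→Elm: 20.
Total = 3 + 11 + 7 + 8 + 17 + 20 = 66.

66 m along Elm → Denton → Juniper → Maris → Hollow → Knoll → Elm.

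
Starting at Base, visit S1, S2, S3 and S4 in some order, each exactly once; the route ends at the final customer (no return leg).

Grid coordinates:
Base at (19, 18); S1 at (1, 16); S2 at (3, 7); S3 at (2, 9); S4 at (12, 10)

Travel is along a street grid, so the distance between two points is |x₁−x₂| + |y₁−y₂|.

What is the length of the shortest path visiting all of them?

There are 4! = 24 possible orderings.
Base→S1→S2→S3→S4: 20+11+3+11 = 45
Base→S1→S2→S4→S3: 20+11+12+11 = 54
Base→S1→S3→S2→S4: 20+8+3+12 = 43
Base→S1→S3→S4→S2: 20+8+11+12 = 51
Base→S1→S4→S2→S3: 20+17+12+3 = 52
Base→S1→S4→S3→S2: 20+17+11+3 = 51
Base→S2→S1→S3→S4: 27+11+8+11 = 57
Base→S2→S1→S4→S3: 27+11+17+11 = 66
Base→S2→S3→S1→S4: 27+3+8+17 = 55
Base→S2→S3→S4→S1: 27+3+11+17 = 58
Base→S2→S4→S1→S3: 27+12+17+8 = 64
Base→S2→S4→S3→S1: 27+12+11+8 = 58
Base→S3→S1→S2→S4: 26+8+11+12 = 57
Base→S3→S1→S4→S2: 26+8+17+12 = 63
… (10 more)
Base→S4→S2→S3→S1: 15+12+3+8 = 38  ← best
The minimum is 38.
One shortest path: Base → S4 → S2 → S3 → S1.

Shortest open route: 38.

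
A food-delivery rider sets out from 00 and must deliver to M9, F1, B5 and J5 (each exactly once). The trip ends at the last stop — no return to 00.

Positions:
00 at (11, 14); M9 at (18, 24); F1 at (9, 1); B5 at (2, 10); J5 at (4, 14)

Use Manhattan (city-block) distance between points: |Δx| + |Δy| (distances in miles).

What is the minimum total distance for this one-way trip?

Shortest open route: 61 miles.

There are 4! = 24 possible orderings.
00→M9→F1→B5→J5: 17+32+16+6 = 71
00→M9→F1→J5→B5: 17+32+18+6 = 73
00→M9→B5→F1→J5: 17+30+16+18 = 81
00→M9→B5→J5→F1: 17+30+6+18 = 71
00→M9→J5→F1→B5: 17+24+18+16 = 75
00→M9→J5→B5→F1: 17+24+6+16 = 63
00→F1→M9→B5→J5: 15+32+30+6 = 83
00→F1→M9→J5→B5: 15+32+24+6 = 77
00→F1→B5→M9→J5: 15+16+30+24 = 85
00→F1→B5→J5→M9: 15+16+6+24 = 61
00→F1→J5→M9→B5: 15+18+24+30 = 87
00→F1→J5→B5→M9: 15+18+6+30 = 69
00→B5→M9→F1→J5: 13+30+32+18 = 93
00→B5→M9→J5→F1: 13+30+24+18 = 85
… (10 more)
The minimum is 61.
One shortest path: 00 → F1 → B5 → J5 → M9.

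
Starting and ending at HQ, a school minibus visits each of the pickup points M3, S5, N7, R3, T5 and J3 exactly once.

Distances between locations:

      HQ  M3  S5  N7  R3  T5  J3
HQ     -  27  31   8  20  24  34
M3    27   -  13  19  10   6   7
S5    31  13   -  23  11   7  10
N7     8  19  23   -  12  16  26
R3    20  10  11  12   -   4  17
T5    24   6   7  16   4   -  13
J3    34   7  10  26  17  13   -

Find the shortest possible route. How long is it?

75 — the shortest possible round trip.

With 6 stops there are 6!/2 = 360 distinct round trips (a route and its reverse cost the same).
HQ-M3-S5-N7-R3-T5-J3-HQ: 27+13+23+12+4+13+34 = 126
HQ-M3-S5-N7-R3-J3-T5-HQ: 27+13+23+12+17+13+24 = 129
HQ-M3-S5-N7-T5-R3-J3-HQ: 27+13+23+16+4+17+34 = 134
HQ-M3-S5-N7-T5-J3-R3-HQ: 27+13+23+16+13+17+20 = 129
HQ-M3-S5-N7-J3-R3-T5-HQ: 27+13+23+26+17+4+24 = 134
HQ-M3-S5-N7-J3-T5-R3-HQ: 27+13+23+26+13+4+20 = 126
HQ-M3-S5-R3-N7-T5-J3-HQ: 27+13+11+12+16+13+34 = 126
HQ-M3-S5-R3-N7-J3-T5-HQ: 27+13+11+12+26+13+24 = 126
… (352 more)
HQ-M3-J3-S5-T5-R3-N7-HQ: 27+7+10+7+4+12+8 = 75  ← best
The minimum is 75.
One optimal route: HQ → M3 → J3 → S5 → T5 → R3 → N7 → HQ (or its reverse).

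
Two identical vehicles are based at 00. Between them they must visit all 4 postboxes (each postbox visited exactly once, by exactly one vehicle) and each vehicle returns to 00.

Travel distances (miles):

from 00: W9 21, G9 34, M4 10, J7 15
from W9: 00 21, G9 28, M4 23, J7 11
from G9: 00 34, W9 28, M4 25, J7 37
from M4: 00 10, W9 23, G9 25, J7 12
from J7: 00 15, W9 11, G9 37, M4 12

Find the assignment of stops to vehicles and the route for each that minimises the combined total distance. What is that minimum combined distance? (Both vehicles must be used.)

Try each way of splitting the stops between the two vehicles (each non-empty) and, for each split, find the best tour for each vehicle:
  {W9} + {G9, M4, J7}: 42 + 86 = 128
  {G9} + {W9, M4, J7}: 68 + 54 = 122
  {W9, G9} + {M4, J7}: 83 + 37 = 120
  {M4} + {W9, G9, J7}: 20 + 88 = 108
  {W9, M4} + {G9, J7}: 54 + 86 = 140
  {G9, M4} + {W9, J7}: 69 + 47 = 116
  … (7 splits in total)
Best: vehicle 1 00 → M4 → 00 = 20; vehicle 2 00 → G9 → W9 → J7 → 00 = 88; combined 108.

Minimum combined distance: 108 miles.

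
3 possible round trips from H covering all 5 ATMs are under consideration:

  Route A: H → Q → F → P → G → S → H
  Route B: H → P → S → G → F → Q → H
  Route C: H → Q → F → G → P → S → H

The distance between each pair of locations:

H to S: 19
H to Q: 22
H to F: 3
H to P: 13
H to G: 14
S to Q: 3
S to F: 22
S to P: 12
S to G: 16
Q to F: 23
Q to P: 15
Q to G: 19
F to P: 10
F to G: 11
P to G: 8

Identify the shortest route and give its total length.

95 — Route C is the shortest.

Route A: 22 + 23 + 10 + 8 + 16 + 19 = 98
Route B: 13 + 12 + 16 + 11 + 23 + 22 = 97
Route C: 22 + 23 + 11 + 8 + 12 + 19 = 95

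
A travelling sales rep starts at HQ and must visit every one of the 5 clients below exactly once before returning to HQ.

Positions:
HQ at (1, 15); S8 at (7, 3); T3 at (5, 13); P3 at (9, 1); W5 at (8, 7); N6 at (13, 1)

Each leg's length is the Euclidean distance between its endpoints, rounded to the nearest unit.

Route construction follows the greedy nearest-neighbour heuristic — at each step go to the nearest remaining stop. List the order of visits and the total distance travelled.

40 along HQ → T3 → W5 → S8 → P3 → N6 → HQ.

HQ → [T3:4 / W5:11 / S8:13 / P3:16 / N6:18] → T3 (4)
T3 → [W5:7 / S8:10 / P3:13 / N6:14] → W5 (7)
W5 → [S8:4 / P3:6 / N6:8] → S8 (4)
S8 → [P3:3 / N6:6] → P3 (3)
P3 → [N6:4] → N6 (4)
Return N6→HQ: 18.
Total = 4 + 7 + 4 + 3 + 4 + 18 = 40.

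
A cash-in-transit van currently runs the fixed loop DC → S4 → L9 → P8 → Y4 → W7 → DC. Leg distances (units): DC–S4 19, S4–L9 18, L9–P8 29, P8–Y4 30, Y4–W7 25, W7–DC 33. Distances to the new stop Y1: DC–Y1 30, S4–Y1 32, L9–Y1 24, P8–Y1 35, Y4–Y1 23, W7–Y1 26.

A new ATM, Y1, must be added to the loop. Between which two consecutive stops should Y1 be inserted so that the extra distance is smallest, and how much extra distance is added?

Insertion cost between consecutive stops i–j is d(i,Y1) + d(Y1,j) − d(i,j):
  between DC and S4: 30 + 32 − 19 = 43
  between S4 and L9: 32 + 24 − 18 = 38
  between L9 and P8: 24 + 35 − 29 = 30
  between P8 and Y4: 35 + 23 − 30 = 28
  between Y4 and W7: 23 + 26 − 25 = 24
  between W7 and DC: 26 + 30 − 33 = 23
Cheapest insertion is between W7 and DC, adding 23.
New total = 154 + 23 = 177.

+23 — insert Y1 between W7 and DC.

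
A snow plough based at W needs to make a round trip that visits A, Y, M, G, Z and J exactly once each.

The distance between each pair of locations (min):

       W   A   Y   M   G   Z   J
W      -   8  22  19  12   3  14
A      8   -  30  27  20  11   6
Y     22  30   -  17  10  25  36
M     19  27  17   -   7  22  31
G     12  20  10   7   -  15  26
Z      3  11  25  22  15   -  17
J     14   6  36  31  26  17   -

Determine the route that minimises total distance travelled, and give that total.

90 min — the shortest possible round trip.

There are 360 distinct closed tours to check (reversals are equivalent).
W - A - Y - M - G - Z - J - W: 8+30+17+7+15+17+14 = 108
W - A - Y - M - G - J - Z - W: 8+30+17+7+26+17+3 = 108
W - A - Y - M - Z - G - J - W: 8+30+17+22+15+26+14 = 132
W - A - Y - M - Z - J - G - W: 8+30+17+22+17+26+12 = 132
W - A - Y - M - J - G - Z - W: 8+30+17+31+26+15+3 = 130
W - A - Y - M - J - Z - G - W: 8+30+17+31+17+15+12 = 130
W - A - Y - G - M - Z - J - W: 8+30+10+7+22+17+14 = 108
W - A - Y - G - M - J - Z - W: 8+30+10+7+31+17+3 = 106
… (352 more)
W - A - J - M - Y - G - Z - W: 8+6+31+17+10+15+3 = 90  ← best
The minimum is 90.
One optimal route: W → A → J → M → Y → G → Z → W (or its reverse).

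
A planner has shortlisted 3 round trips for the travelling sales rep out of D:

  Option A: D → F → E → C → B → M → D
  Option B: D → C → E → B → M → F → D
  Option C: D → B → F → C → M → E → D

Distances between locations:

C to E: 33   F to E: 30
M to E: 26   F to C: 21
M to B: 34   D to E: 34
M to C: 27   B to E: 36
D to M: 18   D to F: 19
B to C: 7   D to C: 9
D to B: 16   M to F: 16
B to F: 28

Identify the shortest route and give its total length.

Option A: 19 + 30 + 33 + 7 + 34 + 18 = 141
Option B: 9 + 33 + 36 + 34 + 16 + 19 = 147
Option C: 16 + 28 + 21 + 27 + 26 + 34 = 152

141 — Option A is the shortest.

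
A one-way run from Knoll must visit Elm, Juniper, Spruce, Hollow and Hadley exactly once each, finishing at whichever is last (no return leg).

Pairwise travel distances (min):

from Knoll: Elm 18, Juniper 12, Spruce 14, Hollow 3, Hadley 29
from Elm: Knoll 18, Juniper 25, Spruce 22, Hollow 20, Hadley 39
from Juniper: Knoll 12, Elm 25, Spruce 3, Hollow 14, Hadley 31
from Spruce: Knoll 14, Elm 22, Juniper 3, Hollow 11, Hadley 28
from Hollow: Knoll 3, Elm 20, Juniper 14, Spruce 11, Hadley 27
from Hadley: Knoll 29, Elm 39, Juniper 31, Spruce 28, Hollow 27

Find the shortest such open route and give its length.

Minimum one-way distance = 79 min.

There are 5! = 120 possible orderings.
Knoll→Elm→Juniper→Spruce→Hollow→Hadley: 18+25+3+11+27 = 84
Knoll→Elm→Juniper→Spruce→Hadley→Hollow: 18+25+3+28+27 = 101
Knoll→Elm→Juniper→Hollow→Spruce→Hadley: 18+25+14+11+28 = 96
Knoll→Elm→Juniper→Hollow→Hadley→Spruce: 18+25+14+27+28 = 112
Knoll→Elm→Juniper→Hadley→Spruce→Hollow: 18+25+31+28+11 = 113
Knoll→Elm→Juniper→Hadley→Hollow→Spruce: 18+25+31+27+11 = 112
Knoll→Elm→Spruce→Juniper→Hollow→Hadley: 18+22+3+14+27 = 84
Knoll→Elm→Spruce→Juniper→Hadley→Hollow: 18+22+3+31+27 = 101
Knoll→Elm→Spruce→Hollow→Juniper→Hadley: 18+22+11+14+31 = 96
Knoll→Elm→Spruce→Hollow→Hadley→Juniper: 18+22+11+27+31 = 109
Knoll→Elm→Spruce→Hadley→Juniper→Hollow: 18+22+28+31+14 = 113
Knoll→Elm→Spruce→Hadley→Hollow→Juniper: 18+22+28+27+14 = 109
Knoll→Elm→Hollow→Juniper→Spruce→Hadley: 18+20+14+3+28 = 83
Knoll→Elm→Hollow→Juniper→Hadley→Spruce: 18+20+14+31+28 = 111
… (106 more)
Knoll→Hollow→Elm→Juniper→Spruce→Hadley: 3+20+25+3+28 = 79  ← best
The minimum is 79.
One shortest path: Knoll → Hollow → Elm → Juniper → Spruce → Hadley.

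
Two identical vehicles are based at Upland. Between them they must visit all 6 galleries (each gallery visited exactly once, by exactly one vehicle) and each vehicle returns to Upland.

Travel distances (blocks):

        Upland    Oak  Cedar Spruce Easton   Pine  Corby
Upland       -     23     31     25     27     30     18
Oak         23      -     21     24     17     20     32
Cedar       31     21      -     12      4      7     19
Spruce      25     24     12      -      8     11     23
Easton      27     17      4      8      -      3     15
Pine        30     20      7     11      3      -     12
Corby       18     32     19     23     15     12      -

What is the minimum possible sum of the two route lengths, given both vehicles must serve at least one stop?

Minimum combined distance: 120 blocks.

Check every non-empty split of the stops between the two vehicles; for each half take its own optimal tour:
  {Oak} + {Cedar, Spruce, Easton, Pine, Corby}: 46 + 74 = 120
  {Cedar} + {Oak, Spruce, Easton, Pine, Corby}: 62 + 88 = 150
  {Oak, Cedar} + {Spruce, Easton, Pine, Corby}: 75 + 66 = 141
  {Spruce} + {Oak, Cedar, Easton, Pine, Corby}: 50 + 81 = 131
  {Oak, Spruce} + {Cedar, Easton, Pine, Corby}: 72 + 68 = 140
  {Cedar, Spruce} + {Oak, Easton, Pine, Corby}: 68 + 73 = 141
  … (31 splits in total)
Best: vehicle 1 Upland → Oak → Upland = 46; vehicle 2 Upland → Spruce → Cedar → Easton → Pine → Corby → Upland = 74; combined 120.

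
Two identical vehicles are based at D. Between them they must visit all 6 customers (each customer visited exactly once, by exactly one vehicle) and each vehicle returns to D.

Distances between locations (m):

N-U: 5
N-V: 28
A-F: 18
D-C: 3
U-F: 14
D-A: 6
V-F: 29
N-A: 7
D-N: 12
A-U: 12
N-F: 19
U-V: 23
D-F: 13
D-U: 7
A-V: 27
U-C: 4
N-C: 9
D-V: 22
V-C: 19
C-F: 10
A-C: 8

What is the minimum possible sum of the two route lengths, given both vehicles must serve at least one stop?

There are 2^5 − 1 = 31 ways to divide the 6 stops into two non-empty groups. For each, the best each vehicle can do is its own shortest tour through its group:
  {N} + {A, U, V, C, F}: 24 + 83 = 107
  {A} + {N, U, V, C, F}: 12 + 82 = 94
  {N, A} + {U, V, C, F}: 25 + 72 = 97
  {U} + {N, A, V, C, F}: 14 + 83 = 97
  {N, U} + {A, V, C, F}: 24 + 75 = 99
  {A, U} + {N, V, C, F}: 25 + 82 = 107
  … (31 splits in total)
  {N, A, U} + {V, C, F}: 25 + 64 = 89  ← best
Best: vehicle 1 D → A → N → U → D = 25; vehicle 2 D → V → C → F → D = 64; combined 89.

Minimum combined distance: 89 m.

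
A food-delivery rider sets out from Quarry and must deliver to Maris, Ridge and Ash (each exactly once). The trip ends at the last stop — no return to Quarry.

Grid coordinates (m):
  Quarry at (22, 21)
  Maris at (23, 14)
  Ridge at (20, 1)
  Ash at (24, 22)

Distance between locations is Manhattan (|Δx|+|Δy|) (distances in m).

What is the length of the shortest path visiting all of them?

28 m — the minimum one-way total.

There are 3! = 6 possible orderings.
Quarry → Maris → Ridge → Ash: 8+16+25 = 49
Quarry → Maris → Ash → Ridge: 8+9+25 = 42
Quarry → Ridge → Maris → Ash: 22+16+9 = 47
Quarry → Ridge → Ash → Maris: 22+25+9 = 56
Quarry → Ash → Maris → Ridge: 3+9+16 = 28
Quarry → Ash → Ridge → Maris: 3+25+16 = 44
The minimum is 28.
One shortest path: Quarry → Ash → Maris → Ridge.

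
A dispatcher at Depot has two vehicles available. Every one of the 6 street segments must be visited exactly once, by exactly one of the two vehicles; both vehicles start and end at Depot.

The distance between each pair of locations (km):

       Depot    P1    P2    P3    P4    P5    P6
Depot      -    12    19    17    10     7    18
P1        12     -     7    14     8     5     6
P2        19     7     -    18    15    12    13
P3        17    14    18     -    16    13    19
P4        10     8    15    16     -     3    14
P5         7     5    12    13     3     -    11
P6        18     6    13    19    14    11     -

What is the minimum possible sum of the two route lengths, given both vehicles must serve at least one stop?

Minimum combined distance: 86 km.

Check every non-empty split of the stops between the two vehicles; for each half take its own optimal tour:
  {P1} + {P2, P3, P4, P5, P6}: 24 + 72 = 96
  {P2} + {P1, P3, P4, P5, P6}: 38 + 60 = 98
  {P1, P2} + {P3, P4, P5, P6}: 38 + 60 = 98
  {P3} + {P1, P2, P4, P5, P6}: 34 + 56 = 90
  {P1, P3} + {P2, P4, P5, P6}: 43 + 56 = 99
  {P2, P3} + {P1, P4, P5, P6}: 54 + 42 = 96
  … (31 splits in total)
  {P4} + {P1, P2, P3, P5, P6}: 20 + 66 = 86  ← best
Best: vehicle 1 Depot → P4 → Depot = 20; vehicle 2 Depot → P3 → P2 → P1 → P6 → P5 → Depot = 66; combined 86.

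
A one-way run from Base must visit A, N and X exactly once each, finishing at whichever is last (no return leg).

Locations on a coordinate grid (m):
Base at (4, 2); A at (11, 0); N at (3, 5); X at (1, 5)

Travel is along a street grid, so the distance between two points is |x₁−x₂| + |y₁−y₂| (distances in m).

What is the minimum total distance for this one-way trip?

There are 3! = 6 possible orderings.
Base - A - N - X: 9+13+2 = 24
Base - A - X - N: 9+15+2 = 26
Base - N - A - X: 4+13+15 = 32
Base - N - X - A: 4+2+15 = 21
Base - X - A - N: 6+15+13 = 34
Base - X - N - A: 6+2+13 = 21
The minimum is 21.
One shortest path: Base → N → X → A.

Shortest open route: 21 m.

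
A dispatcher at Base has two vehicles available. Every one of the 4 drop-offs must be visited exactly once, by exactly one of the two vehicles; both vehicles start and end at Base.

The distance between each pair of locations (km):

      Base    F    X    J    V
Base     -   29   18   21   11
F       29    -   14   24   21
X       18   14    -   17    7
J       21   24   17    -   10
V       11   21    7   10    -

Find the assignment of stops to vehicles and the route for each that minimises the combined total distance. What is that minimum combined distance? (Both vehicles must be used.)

Check every non-empty split of the stops between the two vehicles; for each half take its own optimal tour:
  {F} + {X, J, V}: 58 + 56 = 114
  {X} + {F, J, V}: 36 + 74 = 110
  {F, X} + {J, V}: 61 + 42 = 103
  {J} + {F, X, V}: 42 + 61 = 103
  {F, J} + {X, V}: 74 + 36 = 110
  {X, J} + {F, V}: 56 + 61 = 117
  … (7 splits in total)
  {F, X, J} + {V}: 77 + 22 = 99  ← best
Best: vehicle 1 Base → X → F → J → Base = 77; vehicle 2 Base → V → Base = 22; combined 99.

Minimum combined distance: 99 km.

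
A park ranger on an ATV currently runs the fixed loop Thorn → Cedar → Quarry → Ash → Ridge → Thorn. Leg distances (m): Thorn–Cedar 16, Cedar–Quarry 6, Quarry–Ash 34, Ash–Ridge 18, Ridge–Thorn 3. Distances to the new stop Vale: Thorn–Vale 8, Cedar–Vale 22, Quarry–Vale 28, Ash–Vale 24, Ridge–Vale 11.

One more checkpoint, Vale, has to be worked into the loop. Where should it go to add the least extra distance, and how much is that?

Insertion cost between consecutive stops i–j is d(i,Vale) + d(Vale,j) − d(i,j):
  between Thorn and Cedar: 8 + 22 − 16 = 14
  between Cedar and Quarry: 22 + 28 − 6 = 44
  between Quarry and Ash: 28 + 24 − 34 = 18
  between Ash and Ridge: 24 + 11 − 18 = 17
  between Ridge and Thorn: 11 + 8 − 3 = 16
Cheapest insertion is between Thorn and Cedar, adding 14.
New total = 77 + 14 = 91.

+14 m — insert Vale between Thorn and Cedar.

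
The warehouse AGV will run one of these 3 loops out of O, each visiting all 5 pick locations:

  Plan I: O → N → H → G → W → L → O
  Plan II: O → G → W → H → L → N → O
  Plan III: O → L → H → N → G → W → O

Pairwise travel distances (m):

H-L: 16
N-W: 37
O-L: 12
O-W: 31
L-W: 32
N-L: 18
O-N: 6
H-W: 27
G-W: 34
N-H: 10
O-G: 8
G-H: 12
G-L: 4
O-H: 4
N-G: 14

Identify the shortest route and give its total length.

106 m — Plan I is the shortest.

Plan I: 6 + 10 + 12 + 34 + 32 + 12 = 106
Plan II: 8 + 34 + 27 + 16 + 18 + 6 = 109
Plan III: 12 + 16 + 10 + 14 + 34 + 31 = 117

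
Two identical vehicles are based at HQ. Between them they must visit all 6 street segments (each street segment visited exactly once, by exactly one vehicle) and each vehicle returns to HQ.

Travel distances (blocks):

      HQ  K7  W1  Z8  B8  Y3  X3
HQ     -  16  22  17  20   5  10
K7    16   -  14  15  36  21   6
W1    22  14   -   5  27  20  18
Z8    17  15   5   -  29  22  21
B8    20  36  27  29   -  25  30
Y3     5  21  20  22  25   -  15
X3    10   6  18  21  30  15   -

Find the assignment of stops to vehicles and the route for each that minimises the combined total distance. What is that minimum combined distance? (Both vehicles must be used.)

Check every non-empty split of the stops between the two vehicles; for each half take its own optimal tour:
  {K7} + {W1, Z8, B8, Y3, X3}: 32 + 92 = 124
  {W1} + {K7, Z8, B8, Y3, X3}: 44 + 90 = 134
  {K7, W1} + {Z8, B8, Y3, X3}: 52 + 90 = 142
  {Z8} + {K7, W1, B8, Y3, X3}: 34 + 87 = 121
  {K7, Z8} + {W1, B8, Y3, X3}: 48 + 85 = 133
  {W1, Z8} + {K7, B8, Y3, X3}: 44 + 82 = 126
  … (31 splits in total)
  {Y3} + {K7, W1, Z8, B8, X3}: 10 + 83 = 93  ← best
Best: vehicle 1 HQ → Y3 → HQ = 10; vehicle 2 HQ → B8 → W1 → Z8 → K7 → X3 → HQ = 83; combined 93.

Minimum combined distance: 93 blocks.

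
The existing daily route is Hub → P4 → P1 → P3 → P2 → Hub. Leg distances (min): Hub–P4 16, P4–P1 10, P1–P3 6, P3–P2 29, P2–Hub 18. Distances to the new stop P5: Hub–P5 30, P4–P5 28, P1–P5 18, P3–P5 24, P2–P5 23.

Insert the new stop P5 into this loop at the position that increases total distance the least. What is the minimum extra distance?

Insertion cost between consecutive stops i–j is d(i,P5) + d(P5,j) − d(i,j):
  between Hub and P4: 30 + 28 − 16 = 42
  between P4 and P1: 28 + 18 − 10 = 36
  between P1 and P3: 18 + 24 − 6 = 36
  between P3 and P2: 24 + 23 − 29 = 18
  between P2 and Hub: 23 + 30 − 18 = 35
Cheapest insertion is between P3 and P2, adding 18.
New total = 79 + 18 = 97.

Adding 18 min by placing P5 on the P3–P2 leg.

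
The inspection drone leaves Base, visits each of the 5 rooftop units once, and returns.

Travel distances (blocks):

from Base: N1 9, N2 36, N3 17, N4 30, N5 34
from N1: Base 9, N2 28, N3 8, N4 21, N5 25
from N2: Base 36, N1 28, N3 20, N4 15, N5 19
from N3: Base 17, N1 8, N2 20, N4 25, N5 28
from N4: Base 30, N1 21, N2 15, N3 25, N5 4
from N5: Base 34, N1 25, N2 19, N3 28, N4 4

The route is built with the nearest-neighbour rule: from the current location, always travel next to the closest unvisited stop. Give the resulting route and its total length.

Nearest-neighbour total = 90 blocks; route Base → N1 → N3 → N2 → N4 → N5 → Base.

At Base the remaining stops are N1 9, N3 17, N4 30, N5 34, N2 36; go to N1.
At N1 the remaining stops are N3 8, N4 21, N5 25, N2 28; go to N3.
At N3 the remaining stops are N2 20, N4 25, N5 28; go to N2.
At N2 the remaining stops are N4 15, N5 19; go to N4.
At N4 the remaining stops are N5 4; go to N5.
Return N5→Base: 34.
Total = 9 + 8 + 20 + 15 + 4 + 34 = 90.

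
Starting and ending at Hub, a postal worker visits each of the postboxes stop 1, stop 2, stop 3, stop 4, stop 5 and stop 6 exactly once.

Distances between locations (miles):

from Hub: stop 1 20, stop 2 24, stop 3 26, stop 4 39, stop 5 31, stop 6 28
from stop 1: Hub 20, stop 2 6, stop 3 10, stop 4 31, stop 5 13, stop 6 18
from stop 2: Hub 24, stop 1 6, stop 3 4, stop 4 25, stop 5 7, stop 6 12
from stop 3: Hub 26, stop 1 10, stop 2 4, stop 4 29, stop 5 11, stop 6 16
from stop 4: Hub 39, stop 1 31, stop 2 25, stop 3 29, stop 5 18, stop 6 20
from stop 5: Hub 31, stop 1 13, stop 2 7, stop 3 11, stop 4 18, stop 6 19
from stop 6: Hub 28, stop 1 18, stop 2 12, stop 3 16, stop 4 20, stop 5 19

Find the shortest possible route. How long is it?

There are 360 distinct closed tours to check (reversals are equivalent).
Hub→stop 1→stop 2→stop 3→stop 4→stop 5→stop 6→Hub: 20+6+4+29+18+19+28 = 124
Hub→stop 1→stop 2→stop 3→stop 4→stop 6→stop 5→Hub: 20+6+4+29+20+19+31 = 129
Hub→stop 1→stop 2→stop 3→stop 5→stop 4→stop 6→Hub: 20+6+4+11+18+20+28 = 107
Hub→stop 1→stop 2→stop 3→stop 5→stop 6→stop 4→Hub: 20+6+4+11+19+20+39 = 119
Hub→stop 1→stop 2→stop 3→stop 6→stop 4→stop 5→Hub: 20+6+4+16+20+18+31 = 115
Hub→stop 1→stop 2→stop 3→stop 6→stop 5→stop 4→Hub: 20+6+4+16+19+18+39 = 122
Hub→stop 1→stop 2→stop 4→stop 3→stop 5→stop 6→Hub: 20+6+25+29+11+19+28 = 138
Hub→stop 1→stop 2→stop 4→stop 3→stop 6→stop 5→Hub: 20+6+25+29+16+19+31 = 146
… (352 more)
The minimum is 107.
One optimal route: Hub → stop 1 → stop 2 → stop 3 → stop 5 → stop 4 → stop 6 → Hub (or its reverse).

107 miles — the shortest possible round trip.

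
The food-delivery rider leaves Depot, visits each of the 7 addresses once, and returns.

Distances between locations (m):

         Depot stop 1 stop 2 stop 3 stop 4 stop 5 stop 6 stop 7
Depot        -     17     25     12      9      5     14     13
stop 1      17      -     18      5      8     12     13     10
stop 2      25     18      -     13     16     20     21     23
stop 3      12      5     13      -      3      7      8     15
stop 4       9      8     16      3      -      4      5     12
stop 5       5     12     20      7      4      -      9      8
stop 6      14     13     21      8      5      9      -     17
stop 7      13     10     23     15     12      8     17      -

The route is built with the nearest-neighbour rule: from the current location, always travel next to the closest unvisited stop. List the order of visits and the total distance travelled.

At Depot the remaining stops are stop 5 5, stop 4 9, stop 3 12, stop 7 13, stop 6 14, stop 1 17, stop 2 25; go to stop 5.
At stop 5 the remaining stops are stop 4 4, stop 3 7, stop 7 8, stop 6 9, stop 1 12, stop 2 20; go to stop 4.
At stop 4 the remaining stops are stop 3 3, stop 6 5, stop 1 8, stop 7 12, stop 2 16; go to stop 3.
At stop 3 the remaining stops are stop 1 5, stop 6 8, stop 2 13, stop 7 15; go to stop 1.
At stop 1 the remaining stops are stop 7 10, stop 6 13, stop 2 18; go to stop 7.
At stop 7 the remaining stops are stop 6 17, stop 2 23; go to stop 6.
At stop 6 the remaining stops are stop 2 21; go to stop 2.
Return stop 2→Depot: 25.
Total = 5 + 4 + 3 + 5 + 10 + 17 + 21 + 25 = 90.

Nearest-neighbour total = 90 m; route Depot → stop 5 → stop 4 → stop 3 → stop 1 → stop 7 → stop 6 → stop 2 → Depot.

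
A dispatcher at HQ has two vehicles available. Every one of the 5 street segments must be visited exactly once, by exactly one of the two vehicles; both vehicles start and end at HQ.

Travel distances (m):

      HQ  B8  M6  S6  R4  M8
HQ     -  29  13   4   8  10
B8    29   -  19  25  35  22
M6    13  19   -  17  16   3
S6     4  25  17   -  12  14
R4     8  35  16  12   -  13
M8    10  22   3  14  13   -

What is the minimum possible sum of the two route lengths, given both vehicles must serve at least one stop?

There are 2^4 − 1 = 15 ways to divide the 5 stops into two non-empty groups. For each, the best each vehicle can do is its own shortest tour through its group:
  {B8} + {M6, S6, R4, M8}: 58 + 45 = 103
  {M6} + {B8, S6, R4, M8}: 26 + 72 = 98
  {B8, M6} + {S6, R4, M8}: 61 + 39 = 100
  {S6} + {B8, M6, R4, M8}: 8 + 72 = 80
  {B8, S6} + {M6, R4, M8}: 58 + 37 = 95
  {M6, S6} + {B8, R4, M8}: 34 + 72 = 106
  … (15 splits in total)
  {R4} + {B8, M6, S6, M8}: 16 + 61 = 77  ← best
Best: vehicle 1 HQ → R4 → HQ = 16; vehicle 2 HQ → S6 → B8 → M6 → M8 → HQ = 61; combined 77.

77 m — the smallest possible combined total.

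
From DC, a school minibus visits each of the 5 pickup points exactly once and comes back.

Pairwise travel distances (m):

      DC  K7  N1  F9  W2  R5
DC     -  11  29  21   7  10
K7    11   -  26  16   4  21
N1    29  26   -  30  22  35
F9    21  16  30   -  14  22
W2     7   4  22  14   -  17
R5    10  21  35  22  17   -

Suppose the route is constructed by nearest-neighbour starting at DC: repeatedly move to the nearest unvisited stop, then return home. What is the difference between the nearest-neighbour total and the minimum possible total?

DC: W2=7, R5=10, K7=11, F9=21, N1=29 ⇒ W2
W2: K7=4, F9=14, R5=17, N1=22 ⇒ K7
K7: F9=16, R5=21, N1=26 ⇒ F9
F9: R5=22, N1=30 ⇒ R5
R5: N1=35 ⇒ N1
NN route DC → W2 → K7 → F9 → R5 → N1 → DC costs 113.
Optimal: DC → K7 → W2 → N1 → F9 → R5 → DC costs 99 (by enumerating all 60 distinct tours).
Excess = 113 − 99 = 14.

The nearest-neighbour route is 14 m longer than optimal.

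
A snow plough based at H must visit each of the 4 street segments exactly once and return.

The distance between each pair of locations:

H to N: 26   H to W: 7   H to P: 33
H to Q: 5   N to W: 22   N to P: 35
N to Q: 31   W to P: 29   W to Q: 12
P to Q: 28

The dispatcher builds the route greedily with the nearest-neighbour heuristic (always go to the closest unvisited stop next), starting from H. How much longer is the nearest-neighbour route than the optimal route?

Excess over optimum: 10.

H: Q=5, W=7, N=26, P=33 ⇒ Q
Q: W=12, P=28, N=31 ⇒ W
W: N=22, P=29 ⇒ N
N: P=35 ⇒ P
NN route H → Q → W → N → P → H costs 107.
Optimal: H → W → N → P → Q → H costs 97 (by enumerating all 12 distinct tours).
Excess = 107 − 97 = 10.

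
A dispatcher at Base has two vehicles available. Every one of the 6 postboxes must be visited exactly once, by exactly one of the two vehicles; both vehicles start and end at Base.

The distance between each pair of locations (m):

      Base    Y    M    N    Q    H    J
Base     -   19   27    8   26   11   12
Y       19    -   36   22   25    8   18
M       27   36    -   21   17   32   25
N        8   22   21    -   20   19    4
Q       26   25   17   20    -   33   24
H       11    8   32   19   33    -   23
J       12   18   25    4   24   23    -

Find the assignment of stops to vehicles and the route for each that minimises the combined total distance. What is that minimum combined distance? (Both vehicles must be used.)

Check every non-empty split of the stops between the two vehicles; for each half take its own optimal tour:
  {Y} + {M, N, Q, H, J}: 38 + 96 = 134
  {M} + {Y, N, Q, H, J}: 54 + 80 = 134
  {Y, M} + {N, Q, H, J}: 82 + 80 = 162
  {N} + {Y, M, Q, H, J}: 16 + 98 = 114
  {Y, N} + {M, Q, H, J}: 49 + 96 = 145
  {M, N} + {Y, Q, H, J}: 56 + 80 = 136
  … (31 splits in total)
  {Y, M, Q, H} + {N, J}: 88 + 24 = 112  ← best
Best: vehicle 1 Base → M → Q → Y → H → Base = 88; vehicle 2 Base → N → J → Base = 24; combined 112.

112 m — the smallest possible combined total.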